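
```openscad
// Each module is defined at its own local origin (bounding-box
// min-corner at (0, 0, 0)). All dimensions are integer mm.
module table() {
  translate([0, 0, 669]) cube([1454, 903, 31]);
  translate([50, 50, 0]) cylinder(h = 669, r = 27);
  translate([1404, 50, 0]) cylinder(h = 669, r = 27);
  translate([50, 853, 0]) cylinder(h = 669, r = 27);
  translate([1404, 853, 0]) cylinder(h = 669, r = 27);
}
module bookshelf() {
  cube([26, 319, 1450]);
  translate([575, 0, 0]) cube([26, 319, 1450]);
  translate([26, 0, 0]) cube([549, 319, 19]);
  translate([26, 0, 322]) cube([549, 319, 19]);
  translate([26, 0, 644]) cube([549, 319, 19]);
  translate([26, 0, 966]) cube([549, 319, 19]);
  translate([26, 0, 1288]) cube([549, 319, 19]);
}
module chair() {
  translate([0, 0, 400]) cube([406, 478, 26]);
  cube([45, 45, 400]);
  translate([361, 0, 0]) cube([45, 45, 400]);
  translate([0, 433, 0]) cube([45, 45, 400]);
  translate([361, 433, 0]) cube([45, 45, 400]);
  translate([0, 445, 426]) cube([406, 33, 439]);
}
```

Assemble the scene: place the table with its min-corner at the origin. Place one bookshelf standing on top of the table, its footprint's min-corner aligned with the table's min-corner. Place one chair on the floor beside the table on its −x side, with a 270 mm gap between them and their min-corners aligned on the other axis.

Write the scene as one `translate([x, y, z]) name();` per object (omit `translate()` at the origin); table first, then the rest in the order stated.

table();
translate([0, 0, 700]) bookshelf();
translate([-676, 0, 0]) chair();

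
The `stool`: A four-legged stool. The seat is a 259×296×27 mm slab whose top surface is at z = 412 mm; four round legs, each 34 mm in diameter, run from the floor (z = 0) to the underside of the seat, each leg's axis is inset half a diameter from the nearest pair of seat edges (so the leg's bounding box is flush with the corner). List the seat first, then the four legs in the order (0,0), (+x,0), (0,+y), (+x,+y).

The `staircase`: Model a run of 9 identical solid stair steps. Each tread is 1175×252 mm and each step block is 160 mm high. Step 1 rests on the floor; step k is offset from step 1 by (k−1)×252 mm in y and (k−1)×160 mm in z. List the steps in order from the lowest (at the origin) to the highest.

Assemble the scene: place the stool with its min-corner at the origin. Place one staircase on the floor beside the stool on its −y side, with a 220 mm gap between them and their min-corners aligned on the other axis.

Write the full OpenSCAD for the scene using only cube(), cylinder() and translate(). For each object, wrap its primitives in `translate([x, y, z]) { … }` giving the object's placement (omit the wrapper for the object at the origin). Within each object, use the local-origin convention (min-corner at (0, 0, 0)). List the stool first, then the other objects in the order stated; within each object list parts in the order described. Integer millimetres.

translate([0, 0, 385]) cube([259, 296, 27]);
translate([17, 17, 0]) cylinder(h = 385, r = 17);
translate([242, 17, 0]) cylinder(h = 385, r = 17);
translate([17, 279, 0]) cylinder(h = 385, r = 17);
translate([242, 279, 0]) cylinder(h = 385, r = 17);
translate([0, -2488, 0]) {
  cube([1175, 252, 160]);
  translate([0, 252, 160]) cube([1175, 252, 160]);
  translate([0, 504, 320]) cube([1175, 252, 160]);
  translate([0, 756, 480]) cube([1175, 252, 160]);
  translate([0, 1008, 640]) cube([1175, 252, 160]);
  translate([0, 1260, 800]) cube([1175, 252, 160]);
  translate([0, 1512, 960]) cube([1175, 252, 160]);
  translate([0, 1764, 1120]) cube([1175, 252, 160]);
  translate([0, 2016, 1280]) cube([1175, 252, 160]);
}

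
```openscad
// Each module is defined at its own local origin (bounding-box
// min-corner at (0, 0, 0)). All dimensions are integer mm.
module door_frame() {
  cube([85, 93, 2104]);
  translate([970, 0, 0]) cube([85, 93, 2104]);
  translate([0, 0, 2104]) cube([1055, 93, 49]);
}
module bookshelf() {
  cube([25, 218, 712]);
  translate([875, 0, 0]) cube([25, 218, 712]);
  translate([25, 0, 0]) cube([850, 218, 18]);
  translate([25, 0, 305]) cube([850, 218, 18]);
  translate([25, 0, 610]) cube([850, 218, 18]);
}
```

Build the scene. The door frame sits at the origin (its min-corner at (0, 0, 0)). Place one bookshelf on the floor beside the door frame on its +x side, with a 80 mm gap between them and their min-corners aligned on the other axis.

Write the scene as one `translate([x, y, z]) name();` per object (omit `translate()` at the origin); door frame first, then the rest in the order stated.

door_frame();
translate([1135, 0, 0]) bookshelf();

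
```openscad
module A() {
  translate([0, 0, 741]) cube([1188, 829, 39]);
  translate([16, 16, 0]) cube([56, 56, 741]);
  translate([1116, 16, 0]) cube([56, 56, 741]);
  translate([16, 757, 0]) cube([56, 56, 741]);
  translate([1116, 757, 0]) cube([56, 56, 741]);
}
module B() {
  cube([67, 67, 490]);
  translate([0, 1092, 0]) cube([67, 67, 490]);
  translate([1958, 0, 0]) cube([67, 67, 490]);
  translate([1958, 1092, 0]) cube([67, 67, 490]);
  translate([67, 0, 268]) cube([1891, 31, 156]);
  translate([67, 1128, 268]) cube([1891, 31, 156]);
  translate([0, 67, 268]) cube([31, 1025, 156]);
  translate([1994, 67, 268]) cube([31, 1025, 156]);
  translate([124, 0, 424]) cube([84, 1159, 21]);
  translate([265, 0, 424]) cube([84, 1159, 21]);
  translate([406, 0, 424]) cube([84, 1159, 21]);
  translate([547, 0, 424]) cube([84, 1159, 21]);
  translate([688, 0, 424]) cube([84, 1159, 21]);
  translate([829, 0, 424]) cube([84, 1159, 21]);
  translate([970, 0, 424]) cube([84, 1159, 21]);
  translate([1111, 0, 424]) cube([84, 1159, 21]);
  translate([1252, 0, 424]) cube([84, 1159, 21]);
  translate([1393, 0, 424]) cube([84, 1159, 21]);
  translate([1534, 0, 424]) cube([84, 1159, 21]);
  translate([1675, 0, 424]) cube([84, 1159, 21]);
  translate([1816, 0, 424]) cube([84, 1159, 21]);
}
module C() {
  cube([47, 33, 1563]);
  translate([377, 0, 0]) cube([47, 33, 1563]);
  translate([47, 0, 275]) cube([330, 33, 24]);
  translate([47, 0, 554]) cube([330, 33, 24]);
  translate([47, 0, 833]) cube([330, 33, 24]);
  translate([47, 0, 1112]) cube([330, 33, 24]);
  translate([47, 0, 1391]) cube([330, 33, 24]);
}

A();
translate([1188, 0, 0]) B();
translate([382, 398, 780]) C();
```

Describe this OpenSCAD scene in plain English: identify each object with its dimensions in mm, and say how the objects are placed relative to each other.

A is a rectangular dining table. The top is 1188×829×39 mm with its upper surface at z = 780 mm. It stands on four 56×56 mm square legs, each inset 16 mm from the nearest pair of top edges, running from the floor to the underside of the top.

B is a bed frame 2025 mm long (x) by 1159 mm wide (y). Four 67×67 mm corner posts, 490 mm tall, at the corners of the footprint. Four rails of 31 mm thickness and 156 mm height run between adjacent posts with their undersides at z = 268 mm, their outer faces flush with the outside of the frame (the two x-running rails run between the posts' inner faces; the two y-running rails run between the posts' inner faces). 13 slats, each 84 mm wide (x) and 21 mm thick, lie across the top of the two x-running rails, running the full 1159 mm width of the frame in y; the slats are evenly spaced along x between the inner faces of the end posts with equal gaps (rounded down to the nearest mm) at the −x end and between each pair — any rounding remainder accumulates at the +x end.

C is a straight ladder. Two 47×33 mm vertical rails, 1563 mm tall, stand 424 mm apart (outside-to-outside) with their front faces coplanar on the −y side. 5 rungs, each 33 mm deep and 24 mm tall, span between the inner faces of the rails, front faces flush with the rails. The lowest rung's underside is at z = 275 mm and rungs are spaced 279 mm apart (underside to underside).

The bed frame is against the table's +x side, with their −y faces flush. The ladder is on top of the table, centred.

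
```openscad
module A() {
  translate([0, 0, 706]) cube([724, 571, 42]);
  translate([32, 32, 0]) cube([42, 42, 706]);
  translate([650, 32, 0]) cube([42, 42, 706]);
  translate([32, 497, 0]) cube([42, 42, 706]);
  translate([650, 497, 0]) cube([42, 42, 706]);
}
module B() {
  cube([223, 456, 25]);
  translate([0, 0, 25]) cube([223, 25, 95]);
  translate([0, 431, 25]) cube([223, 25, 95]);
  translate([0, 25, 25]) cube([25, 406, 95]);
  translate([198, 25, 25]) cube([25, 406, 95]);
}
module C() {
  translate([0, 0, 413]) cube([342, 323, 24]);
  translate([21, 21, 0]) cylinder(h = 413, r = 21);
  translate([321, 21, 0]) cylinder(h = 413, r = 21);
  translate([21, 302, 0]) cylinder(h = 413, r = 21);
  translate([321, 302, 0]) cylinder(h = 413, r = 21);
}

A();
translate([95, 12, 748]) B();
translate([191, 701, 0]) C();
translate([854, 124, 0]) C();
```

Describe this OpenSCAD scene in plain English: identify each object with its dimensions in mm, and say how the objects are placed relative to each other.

A is a table with a 724×571 mm rectangular top, 42 mm thick, top surface at z = 748 mm, supported by four 42×42 mm square legs, each inset 32 mm from the nearest pair of top edges, running from the floor.

B is an open-topped rectangular box: outside dimensions 223×456×120 mm, with a uniform wall and base thickness of 25 mm. The base is a full 223×456 slab on the floor; four walls sit on top of the base. The front and back walls (the −y and +y sides) span the full width; the two side walls fit between them.

C is a simple wooden stool: a rectangular seat 342 mm (x) by 323 mm (y), 24 mm thick, top face at z = 437 mm, on four round legs, each 42 mm in diameter. The legs rest on z = 0, each leg's axis is inset half a diameter from the nearest pair of seat edges (so the leg's bounding box is flush with the corner).

The open box is on top of the table. Two stools sit around the table at the +y, +x sides.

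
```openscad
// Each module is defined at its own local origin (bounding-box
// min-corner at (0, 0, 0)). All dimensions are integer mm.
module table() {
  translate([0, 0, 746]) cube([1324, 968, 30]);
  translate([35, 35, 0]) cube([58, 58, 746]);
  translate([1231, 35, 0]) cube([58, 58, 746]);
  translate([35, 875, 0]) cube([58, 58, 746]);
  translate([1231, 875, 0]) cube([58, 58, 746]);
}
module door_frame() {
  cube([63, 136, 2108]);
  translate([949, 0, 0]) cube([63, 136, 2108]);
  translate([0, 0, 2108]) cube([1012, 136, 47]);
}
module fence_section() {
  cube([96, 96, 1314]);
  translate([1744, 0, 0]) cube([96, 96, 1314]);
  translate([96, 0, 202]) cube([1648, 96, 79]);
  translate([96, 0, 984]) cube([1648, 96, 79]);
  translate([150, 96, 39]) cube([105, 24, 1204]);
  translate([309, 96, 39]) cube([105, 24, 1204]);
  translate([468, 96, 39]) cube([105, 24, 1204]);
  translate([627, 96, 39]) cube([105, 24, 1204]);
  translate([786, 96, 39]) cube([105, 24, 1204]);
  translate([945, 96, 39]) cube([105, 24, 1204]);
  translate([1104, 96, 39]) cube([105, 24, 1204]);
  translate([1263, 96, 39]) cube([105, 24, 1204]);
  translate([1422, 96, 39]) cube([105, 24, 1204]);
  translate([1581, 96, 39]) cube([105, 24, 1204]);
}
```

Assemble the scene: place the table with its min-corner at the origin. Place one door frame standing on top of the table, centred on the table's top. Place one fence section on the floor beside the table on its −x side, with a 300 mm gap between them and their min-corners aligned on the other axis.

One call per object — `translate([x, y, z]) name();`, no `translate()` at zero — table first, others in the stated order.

table();
translate([156, 416, 776]) door_frame();
translate([-2140, 0, 0]) fence_section();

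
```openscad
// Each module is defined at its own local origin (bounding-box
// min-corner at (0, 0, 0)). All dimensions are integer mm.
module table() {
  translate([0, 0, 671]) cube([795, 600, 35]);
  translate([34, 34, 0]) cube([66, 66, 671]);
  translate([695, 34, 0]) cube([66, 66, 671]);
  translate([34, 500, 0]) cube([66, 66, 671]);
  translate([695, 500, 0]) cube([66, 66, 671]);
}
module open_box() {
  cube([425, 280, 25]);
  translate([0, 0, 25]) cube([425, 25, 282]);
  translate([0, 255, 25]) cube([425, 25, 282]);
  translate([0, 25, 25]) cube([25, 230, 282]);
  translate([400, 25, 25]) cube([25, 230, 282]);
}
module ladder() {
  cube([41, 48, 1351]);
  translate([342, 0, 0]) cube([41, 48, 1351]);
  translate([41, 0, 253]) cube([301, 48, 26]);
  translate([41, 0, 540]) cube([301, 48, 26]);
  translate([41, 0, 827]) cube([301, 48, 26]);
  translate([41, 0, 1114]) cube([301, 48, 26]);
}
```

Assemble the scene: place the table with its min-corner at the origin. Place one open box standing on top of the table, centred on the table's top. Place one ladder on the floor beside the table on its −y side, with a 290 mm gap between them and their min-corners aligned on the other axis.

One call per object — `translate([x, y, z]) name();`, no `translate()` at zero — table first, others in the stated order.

table();
translate([185, 160, 706]) open_box();
translate([0, -338, 0]) ladder();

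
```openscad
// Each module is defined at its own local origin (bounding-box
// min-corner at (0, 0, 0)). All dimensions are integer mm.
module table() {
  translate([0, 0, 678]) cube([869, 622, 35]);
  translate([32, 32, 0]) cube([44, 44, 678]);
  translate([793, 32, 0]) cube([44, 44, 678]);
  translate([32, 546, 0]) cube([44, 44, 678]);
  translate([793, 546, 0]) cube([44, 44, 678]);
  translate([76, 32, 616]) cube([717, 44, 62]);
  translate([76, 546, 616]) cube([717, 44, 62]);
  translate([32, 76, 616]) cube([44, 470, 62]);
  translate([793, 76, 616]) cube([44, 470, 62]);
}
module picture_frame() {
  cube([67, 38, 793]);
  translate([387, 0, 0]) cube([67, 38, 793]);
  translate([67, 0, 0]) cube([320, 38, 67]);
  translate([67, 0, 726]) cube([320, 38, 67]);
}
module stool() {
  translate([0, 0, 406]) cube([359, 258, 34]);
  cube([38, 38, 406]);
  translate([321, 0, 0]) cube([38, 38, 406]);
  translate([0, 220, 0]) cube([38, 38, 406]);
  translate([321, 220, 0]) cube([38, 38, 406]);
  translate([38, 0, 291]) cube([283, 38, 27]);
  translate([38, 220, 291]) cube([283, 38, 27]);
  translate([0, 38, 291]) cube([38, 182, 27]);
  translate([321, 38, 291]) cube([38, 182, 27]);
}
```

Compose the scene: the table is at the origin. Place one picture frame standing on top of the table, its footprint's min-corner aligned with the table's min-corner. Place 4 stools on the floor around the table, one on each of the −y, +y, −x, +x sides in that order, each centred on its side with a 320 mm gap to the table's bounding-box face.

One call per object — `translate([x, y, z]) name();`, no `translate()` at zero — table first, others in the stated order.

table();
translate([0, 0, 713]) picture_frame();
translate([255, -578, 0]) stool();
translate([255, 942, 0]) stool();
translate([-679, 182, 0]) stool();
translate([1189, 182, 0]) stool();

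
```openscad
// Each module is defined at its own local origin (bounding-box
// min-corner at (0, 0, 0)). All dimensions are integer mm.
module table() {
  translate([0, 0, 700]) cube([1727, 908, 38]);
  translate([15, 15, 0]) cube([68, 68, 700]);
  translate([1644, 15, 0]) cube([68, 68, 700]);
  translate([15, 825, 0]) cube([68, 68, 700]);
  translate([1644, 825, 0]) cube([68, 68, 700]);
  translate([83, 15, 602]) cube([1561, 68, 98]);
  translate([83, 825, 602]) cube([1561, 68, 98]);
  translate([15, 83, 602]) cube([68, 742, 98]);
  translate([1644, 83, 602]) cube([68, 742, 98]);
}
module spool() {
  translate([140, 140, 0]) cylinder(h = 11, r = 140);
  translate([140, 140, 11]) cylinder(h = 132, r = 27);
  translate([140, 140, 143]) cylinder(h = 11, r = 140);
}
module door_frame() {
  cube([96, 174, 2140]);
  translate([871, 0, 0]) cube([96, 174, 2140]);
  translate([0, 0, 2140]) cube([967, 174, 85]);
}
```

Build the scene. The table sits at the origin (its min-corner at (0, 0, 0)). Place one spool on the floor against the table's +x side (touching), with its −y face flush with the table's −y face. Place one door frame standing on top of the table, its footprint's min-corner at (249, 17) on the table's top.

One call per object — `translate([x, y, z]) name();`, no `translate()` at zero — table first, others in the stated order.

table();
translate([1727, 0, 0]) spool();
translate([249, 17, 738]) door_frame();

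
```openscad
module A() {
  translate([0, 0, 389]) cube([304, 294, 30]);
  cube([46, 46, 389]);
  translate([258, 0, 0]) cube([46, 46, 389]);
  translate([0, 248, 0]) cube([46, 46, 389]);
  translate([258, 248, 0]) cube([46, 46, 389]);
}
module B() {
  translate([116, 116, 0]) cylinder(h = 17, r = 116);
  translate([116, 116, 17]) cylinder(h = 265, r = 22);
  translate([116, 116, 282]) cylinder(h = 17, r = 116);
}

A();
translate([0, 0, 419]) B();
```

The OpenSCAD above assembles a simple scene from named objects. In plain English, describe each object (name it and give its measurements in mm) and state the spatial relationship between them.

A is a simple wooden stool: a rectangular seat 304 mm (x) by 294 mm (y), 30 mm thick, top face at z = 419 mm, on four square legs, each 46×46 mm in cross-section. The legs rest on z = 0, each flush with a corner of the seat.

B is a spool: two coaxial disc flanges of radius 116 mm and thickness 17 mm, joined by a core cylinder of radius 22 mm and height 265 mm. The lower flange rests on z = 0 and the three cylinders share a vertical axis.

The spool is on top of the stool.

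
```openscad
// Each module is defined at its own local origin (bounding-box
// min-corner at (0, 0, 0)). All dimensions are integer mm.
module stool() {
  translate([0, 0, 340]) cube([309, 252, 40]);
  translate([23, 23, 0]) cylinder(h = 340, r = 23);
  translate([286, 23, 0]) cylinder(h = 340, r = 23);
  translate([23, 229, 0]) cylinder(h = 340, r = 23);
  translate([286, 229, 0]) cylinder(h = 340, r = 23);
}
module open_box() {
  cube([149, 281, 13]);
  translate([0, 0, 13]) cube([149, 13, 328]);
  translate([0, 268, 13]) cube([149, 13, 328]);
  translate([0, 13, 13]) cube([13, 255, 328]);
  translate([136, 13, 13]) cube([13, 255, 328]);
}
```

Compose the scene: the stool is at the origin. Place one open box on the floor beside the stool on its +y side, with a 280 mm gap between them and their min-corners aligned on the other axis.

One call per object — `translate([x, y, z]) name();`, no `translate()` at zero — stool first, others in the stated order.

stool();
translate([0, 532, 0]) open_box();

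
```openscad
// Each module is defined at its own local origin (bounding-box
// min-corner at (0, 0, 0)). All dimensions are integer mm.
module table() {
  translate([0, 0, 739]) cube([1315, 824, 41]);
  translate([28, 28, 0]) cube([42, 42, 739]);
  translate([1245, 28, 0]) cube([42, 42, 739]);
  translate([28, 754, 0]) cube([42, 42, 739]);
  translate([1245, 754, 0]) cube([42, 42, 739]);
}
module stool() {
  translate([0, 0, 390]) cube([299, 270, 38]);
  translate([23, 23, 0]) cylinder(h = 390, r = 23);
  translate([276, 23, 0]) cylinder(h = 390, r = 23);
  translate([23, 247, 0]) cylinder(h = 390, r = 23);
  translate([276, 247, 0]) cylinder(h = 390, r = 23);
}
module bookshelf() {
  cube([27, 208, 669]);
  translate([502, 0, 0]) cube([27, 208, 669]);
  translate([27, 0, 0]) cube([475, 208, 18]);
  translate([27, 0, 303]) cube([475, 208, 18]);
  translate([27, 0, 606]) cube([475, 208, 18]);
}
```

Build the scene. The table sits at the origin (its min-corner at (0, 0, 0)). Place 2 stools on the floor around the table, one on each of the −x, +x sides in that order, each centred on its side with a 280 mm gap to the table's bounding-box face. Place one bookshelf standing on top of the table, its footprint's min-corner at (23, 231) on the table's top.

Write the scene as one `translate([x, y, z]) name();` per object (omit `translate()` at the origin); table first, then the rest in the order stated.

table();
translate([-579, 277, 0]) stool();
translate([1595, 277, 0]) stool();
translate([23, 231, 780]) bookshelf();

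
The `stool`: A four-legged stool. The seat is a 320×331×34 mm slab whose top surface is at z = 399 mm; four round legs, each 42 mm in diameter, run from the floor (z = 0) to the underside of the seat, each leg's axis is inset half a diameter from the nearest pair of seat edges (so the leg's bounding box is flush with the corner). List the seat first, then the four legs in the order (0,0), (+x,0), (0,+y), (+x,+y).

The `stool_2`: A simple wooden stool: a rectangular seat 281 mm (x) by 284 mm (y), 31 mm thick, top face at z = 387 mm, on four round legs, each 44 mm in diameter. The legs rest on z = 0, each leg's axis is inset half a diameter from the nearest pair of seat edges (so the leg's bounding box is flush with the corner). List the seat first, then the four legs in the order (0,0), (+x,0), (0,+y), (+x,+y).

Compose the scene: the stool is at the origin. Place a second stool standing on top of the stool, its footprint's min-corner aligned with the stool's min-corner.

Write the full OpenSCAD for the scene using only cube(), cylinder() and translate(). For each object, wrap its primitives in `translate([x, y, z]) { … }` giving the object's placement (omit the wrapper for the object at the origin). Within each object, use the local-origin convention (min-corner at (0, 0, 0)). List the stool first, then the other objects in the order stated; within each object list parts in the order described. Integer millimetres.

translate([0, 0, 365]) cube([320, 331, 34]);
translate([21, 21, 0]) cylinder(h = 365, r = 21);
translate([299, 21, 0]) cylinder(h = 365, r = 21);
translate([21, 310, 0]) cylinder(h = 365, r = 21);
translate([299, 310, 0]) cylinder(h = 365, r = 21);
translate([0, 0, 399]) {
  translate([0, 0, 356]) cube([281, 284, 31]);
  translate([22, 22, 0]) cylinder(h = 356, r = 22);
  translate([259, 22, 0]) cylinder(h = 356, r = 22);
  translate([22, 262, 0]) cylinder(h = 356, r = 22);
  translate([259, 262, 0]) cylinder(h = 356, r = 22);
}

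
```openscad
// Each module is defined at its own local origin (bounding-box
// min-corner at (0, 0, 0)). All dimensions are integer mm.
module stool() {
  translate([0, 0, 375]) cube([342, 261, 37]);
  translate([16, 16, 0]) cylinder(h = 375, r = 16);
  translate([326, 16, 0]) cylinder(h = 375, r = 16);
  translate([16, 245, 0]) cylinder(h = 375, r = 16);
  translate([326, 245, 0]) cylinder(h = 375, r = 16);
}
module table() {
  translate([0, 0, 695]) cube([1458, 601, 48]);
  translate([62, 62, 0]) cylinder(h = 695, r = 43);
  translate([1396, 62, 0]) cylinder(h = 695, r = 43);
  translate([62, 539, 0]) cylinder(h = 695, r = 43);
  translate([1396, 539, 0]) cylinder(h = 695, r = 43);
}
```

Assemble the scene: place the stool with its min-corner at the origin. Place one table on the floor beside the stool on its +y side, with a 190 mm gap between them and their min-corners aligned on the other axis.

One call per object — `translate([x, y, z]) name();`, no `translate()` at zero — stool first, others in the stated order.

stool();
translate([0, 451, 0]) table();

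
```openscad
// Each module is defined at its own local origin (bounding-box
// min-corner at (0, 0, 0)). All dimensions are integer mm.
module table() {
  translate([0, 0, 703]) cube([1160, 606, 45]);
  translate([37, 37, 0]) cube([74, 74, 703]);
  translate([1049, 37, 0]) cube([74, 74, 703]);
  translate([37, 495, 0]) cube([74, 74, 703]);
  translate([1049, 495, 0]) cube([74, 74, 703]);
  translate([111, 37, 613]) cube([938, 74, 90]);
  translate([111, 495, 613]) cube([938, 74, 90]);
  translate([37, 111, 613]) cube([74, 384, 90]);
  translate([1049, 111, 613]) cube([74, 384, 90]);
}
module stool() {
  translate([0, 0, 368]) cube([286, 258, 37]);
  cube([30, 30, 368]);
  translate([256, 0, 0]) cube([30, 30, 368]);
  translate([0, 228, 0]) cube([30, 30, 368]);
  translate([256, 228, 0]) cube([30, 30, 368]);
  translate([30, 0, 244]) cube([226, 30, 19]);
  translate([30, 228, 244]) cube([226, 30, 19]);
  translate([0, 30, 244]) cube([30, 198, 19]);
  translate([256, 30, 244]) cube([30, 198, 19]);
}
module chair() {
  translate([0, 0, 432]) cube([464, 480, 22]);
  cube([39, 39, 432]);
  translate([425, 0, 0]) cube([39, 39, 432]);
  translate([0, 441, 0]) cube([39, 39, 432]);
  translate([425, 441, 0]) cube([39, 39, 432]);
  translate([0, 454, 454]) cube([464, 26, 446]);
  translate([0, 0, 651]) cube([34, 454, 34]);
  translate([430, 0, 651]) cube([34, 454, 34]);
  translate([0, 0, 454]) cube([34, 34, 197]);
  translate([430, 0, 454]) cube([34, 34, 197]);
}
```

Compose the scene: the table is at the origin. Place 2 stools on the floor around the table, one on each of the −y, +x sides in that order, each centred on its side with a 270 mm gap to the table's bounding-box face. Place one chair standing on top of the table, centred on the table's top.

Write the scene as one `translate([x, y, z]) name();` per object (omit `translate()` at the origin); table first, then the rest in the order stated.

table();
translate([437, -528, 0]) stool();
translate([1430, 174, 0]) stool();
translate([348, 63, 748]) chair();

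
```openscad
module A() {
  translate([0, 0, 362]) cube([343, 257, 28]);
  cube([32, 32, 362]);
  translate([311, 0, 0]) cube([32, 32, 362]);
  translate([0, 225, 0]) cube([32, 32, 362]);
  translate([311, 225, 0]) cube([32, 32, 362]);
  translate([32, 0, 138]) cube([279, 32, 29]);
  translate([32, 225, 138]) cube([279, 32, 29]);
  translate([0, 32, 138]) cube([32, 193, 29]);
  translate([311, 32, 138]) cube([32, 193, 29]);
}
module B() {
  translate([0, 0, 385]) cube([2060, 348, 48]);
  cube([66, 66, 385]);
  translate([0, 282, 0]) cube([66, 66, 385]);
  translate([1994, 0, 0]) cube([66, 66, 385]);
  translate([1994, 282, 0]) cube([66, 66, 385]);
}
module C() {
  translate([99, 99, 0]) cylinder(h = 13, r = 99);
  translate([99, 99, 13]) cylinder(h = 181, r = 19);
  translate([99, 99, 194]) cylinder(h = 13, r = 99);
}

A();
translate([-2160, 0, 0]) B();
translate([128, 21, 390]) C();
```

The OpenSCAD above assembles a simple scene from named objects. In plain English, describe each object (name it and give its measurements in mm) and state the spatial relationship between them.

A is a four-legged stool. The seat is 343×257 mm, 28 mm thick, top at z = 390 mm. It stands on four square legs, each 32×32 mm in cross-section, from z = 0 to the seat underside, each flush with a corner of the seat. Four stretchers, 32 mm wide and 29 mm tall, connect adjacent legs with their undersides at z = 138 mm, each running between the inner faces of the legs it joins and aligned with the legs' outer faces on the other axis.

B is a long wooden bench with a 2060 mm (x) × 348 mm (y) seat, 48 mm thick, its top surface 433 mm above the floor. Four 66 mm square legs at the seat corners, flush with the edges, run from z = 0 to the seat underside.

C is a spool: two coaxial disc flanges of radius 99 mm and thickness 13 mm, joined by a core cylinder of radius 19 mm and height 181 mm. The lower flange rests on z = 0 and the three cylinders share a vertical axis.

The bench is on the floor beside the stool on its −x side. The spool is on top of the stool.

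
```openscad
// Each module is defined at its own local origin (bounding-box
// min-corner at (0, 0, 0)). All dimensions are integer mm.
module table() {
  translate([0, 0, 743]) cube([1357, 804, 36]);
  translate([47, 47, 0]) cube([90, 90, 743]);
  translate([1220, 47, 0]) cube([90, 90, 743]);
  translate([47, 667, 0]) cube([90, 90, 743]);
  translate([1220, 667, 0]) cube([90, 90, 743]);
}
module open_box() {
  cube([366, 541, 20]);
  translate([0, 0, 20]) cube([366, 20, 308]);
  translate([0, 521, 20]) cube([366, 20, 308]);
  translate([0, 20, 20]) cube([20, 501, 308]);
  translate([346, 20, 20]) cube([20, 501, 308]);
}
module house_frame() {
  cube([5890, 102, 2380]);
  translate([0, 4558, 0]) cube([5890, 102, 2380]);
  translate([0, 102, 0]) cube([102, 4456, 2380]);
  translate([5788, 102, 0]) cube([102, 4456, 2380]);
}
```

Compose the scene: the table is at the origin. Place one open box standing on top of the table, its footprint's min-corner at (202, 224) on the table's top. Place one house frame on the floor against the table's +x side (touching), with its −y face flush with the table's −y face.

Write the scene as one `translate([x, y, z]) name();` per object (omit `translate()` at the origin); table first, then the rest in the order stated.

table();
translate([202, 224, 779]) open_box();
translate([1357, 0, 0]) house_frame();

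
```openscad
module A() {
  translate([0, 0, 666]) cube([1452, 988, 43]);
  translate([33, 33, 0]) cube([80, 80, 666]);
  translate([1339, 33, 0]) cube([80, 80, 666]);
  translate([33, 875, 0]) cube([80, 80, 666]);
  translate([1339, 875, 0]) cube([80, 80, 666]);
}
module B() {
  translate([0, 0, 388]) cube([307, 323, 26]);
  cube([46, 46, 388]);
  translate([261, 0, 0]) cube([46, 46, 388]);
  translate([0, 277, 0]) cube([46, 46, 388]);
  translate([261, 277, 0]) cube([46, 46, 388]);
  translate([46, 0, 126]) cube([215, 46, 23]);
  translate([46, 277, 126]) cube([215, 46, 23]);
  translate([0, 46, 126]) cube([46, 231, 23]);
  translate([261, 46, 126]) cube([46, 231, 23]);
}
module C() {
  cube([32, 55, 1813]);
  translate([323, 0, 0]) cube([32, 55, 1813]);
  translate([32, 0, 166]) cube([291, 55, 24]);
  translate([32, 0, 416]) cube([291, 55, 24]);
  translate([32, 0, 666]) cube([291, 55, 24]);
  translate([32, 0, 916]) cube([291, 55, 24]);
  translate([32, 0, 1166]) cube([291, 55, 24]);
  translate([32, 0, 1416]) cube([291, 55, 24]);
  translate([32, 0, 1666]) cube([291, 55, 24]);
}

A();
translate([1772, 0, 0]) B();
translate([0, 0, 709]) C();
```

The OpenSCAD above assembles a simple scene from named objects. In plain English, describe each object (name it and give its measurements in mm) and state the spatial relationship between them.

A is a rectangular dining table. The top is 1452×988×43 mm with its upper surface at z = 709 mm. It stands on four 80×80 mm square legs, each inset 33 mm from the nearest pair of top edges, running from the floor to the underside of the top.

B is a four-legged stool. The seat is a 307×323×26 mm slab whose top surface is at z = 414 mm; four square legs, each 46×46 mm in cross-section, run from the floor (z = 0) to the underside of the seat, each flush with a corner of the seat. Four stretchers, 46 mm wide and 23 mm tall, connect adjacent legs with their undersides at z = 126 mm, each running between the inner faces of the legs it joins and aligned with the legs' outer faces on the other axis.

C is a straight ladder. Two 32×55 mm vertical rails, 1813 mm tall, stand 355 mm apart (outside-to-outside) with their front faces coplanar on the −y side. 7 rungs, each 55 mm deep and 24 mm tall, span between the inner faces of the rails, front faces flush with the rails. The lowest rung's underside is at z = 166 mm and rungs are spaced 250 mm apart (underside to underside).

The stool is on the floor beside the table on its +x side. The ladder is on top of the table.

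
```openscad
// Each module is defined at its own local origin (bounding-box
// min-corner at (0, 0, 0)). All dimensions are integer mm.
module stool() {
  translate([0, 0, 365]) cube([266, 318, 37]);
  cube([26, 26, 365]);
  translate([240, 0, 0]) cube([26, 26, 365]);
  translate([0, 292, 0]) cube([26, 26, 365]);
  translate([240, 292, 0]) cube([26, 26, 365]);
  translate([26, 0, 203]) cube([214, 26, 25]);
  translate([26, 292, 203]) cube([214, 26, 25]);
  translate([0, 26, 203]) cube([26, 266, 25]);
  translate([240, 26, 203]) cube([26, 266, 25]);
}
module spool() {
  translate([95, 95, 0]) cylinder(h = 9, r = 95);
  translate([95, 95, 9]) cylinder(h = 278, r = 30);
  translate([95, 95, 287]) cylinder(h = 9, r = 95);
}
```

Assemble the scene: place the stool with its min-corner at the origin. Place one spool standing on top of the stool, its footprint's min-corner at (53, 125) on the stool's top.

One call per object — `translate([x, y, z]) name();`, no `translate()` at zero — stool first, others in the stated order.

stool();
translate([53, 125, 402]) spool();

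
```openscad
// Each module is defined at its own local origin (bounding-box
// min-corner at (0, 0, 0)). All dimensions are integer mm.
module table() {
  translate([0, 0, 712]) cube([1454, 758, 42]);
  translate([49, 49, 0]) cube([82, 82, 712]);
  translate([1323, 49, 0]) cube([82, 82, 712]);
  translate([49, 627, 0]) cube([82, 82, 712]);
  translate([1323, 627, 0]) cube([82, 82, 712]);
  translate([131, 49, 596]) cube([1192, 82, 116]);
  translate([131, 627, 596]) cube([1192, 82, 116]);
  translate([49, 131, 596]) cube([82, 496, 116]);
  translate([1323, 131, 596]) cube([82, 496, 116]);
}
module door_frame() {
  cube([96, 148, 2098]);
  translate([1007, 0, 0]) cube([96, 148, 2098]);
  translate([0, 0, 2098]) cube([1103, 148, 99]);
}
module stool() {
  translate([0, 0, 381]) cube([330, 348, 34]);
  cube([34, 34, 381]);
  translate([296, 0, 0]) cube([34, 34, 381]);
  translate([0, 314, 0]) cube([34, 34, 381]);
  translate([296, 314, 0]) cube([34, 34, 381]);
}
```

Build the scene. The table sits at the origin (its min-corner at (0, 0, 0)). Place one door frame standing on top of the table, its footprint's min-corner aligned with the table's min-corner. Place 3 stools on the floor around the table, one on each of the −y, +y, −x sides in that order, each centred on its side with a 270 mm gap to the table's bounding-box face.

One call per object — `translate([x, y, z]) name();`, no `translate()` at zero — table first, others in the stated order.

table();
translate([0, 0, 754]) door_frame();
translate([562, -618, 0]) stool();
translate([562, 1028, 0]) stool();
translate([-600, 205, 0]) stool();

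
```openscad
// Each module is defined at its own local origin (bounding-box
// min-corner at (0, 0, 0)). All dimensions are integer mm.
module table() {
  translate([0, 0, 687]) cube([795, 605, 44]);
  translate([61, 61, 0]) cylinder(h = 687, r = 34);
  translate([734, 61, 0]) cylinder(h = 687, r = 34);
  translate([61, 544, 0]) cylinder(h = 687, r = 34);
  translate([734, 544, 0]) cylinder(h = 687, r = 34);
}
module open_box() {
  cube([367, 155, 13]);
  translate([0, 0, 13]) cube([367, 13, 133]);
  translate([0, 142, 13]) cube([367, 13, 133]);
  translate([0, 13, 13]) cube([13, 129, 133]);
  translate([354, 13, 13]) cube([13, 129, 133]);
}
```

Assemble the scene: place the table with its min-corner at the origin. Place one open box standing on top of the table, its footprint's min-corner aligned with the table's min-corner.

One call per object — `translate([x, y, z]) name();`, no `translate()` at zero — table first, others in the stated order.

table();
translate([0, 0, 731]) open_box();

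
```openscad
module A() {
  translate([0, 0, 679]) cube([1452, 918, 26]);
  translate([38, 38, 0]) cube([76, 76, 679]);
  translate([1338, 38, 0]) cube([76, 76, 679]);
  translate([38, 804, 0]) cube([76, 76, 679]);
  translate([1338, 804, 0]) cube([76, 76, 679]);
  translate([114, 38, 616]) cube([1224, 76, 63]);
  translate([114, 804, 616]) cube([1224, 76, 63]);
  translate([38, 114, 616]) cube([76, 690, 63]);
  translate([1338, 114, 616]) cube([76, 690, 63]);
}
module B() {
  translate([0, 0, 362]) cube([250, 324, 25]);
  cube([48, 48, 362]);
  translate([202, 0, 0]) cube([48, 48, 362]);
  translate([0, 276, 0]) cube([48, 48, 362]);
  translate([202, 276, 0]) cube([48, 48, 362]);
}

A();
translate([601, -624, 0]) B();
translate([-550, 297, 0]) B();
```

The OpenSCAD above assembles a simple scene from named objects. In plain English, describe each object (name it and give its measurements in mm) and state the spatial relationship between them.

A is a table: top 1452 mm (x) × 918 mm (y), 26 mm thick, upper face at z = 705 mm, on four 76×76 mm square legs, each inset 38 mm from the nearest pair of top edges, running from z = 0 to the bottom of the top. Four apron rails, 76 mm thick and 63 mm tall, run between adjacent legs with their top edges flush with the underside of the top and their outer faces flush with the legs' outer faces.

B is a four-legged stool. The seat is 250×324 mm, 25 mm thick, top at z = 387 mm. It stands on four square legs, each 48×48 mm in cross-section, from z = 0 to the seat underside, each flush with a corner of the seat.

Two stools sit around the table at the −y, −x sides.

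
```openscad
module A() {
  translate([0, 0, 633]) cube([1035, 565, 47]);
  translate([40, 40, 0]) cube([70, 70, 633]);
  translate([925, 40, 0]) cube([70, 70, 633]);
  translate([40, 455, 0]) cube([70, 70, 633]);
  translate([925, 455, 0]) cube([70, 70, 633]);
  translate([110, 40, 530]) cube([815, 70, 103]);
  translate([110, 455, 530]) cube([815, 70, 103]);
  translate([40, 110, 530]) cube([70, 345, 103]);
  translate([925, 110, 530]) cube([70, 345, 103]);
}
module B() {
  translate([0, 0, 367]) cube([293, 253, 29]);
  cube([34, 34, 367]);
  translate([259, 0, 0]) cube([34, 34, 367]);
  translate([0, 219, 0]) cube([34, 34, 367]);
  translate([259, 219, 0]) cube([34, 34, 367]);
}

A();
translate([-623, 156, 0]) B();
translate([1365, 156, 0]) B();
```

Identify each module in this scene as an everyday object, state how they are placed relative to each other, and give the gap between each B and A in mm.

Each stool's nearest face is 330 mm from the table's bounding box.

A is a table. B is a stool. Two stools sit around the table at the −x, +x sides. The gap between each stool and the table is 330 mm.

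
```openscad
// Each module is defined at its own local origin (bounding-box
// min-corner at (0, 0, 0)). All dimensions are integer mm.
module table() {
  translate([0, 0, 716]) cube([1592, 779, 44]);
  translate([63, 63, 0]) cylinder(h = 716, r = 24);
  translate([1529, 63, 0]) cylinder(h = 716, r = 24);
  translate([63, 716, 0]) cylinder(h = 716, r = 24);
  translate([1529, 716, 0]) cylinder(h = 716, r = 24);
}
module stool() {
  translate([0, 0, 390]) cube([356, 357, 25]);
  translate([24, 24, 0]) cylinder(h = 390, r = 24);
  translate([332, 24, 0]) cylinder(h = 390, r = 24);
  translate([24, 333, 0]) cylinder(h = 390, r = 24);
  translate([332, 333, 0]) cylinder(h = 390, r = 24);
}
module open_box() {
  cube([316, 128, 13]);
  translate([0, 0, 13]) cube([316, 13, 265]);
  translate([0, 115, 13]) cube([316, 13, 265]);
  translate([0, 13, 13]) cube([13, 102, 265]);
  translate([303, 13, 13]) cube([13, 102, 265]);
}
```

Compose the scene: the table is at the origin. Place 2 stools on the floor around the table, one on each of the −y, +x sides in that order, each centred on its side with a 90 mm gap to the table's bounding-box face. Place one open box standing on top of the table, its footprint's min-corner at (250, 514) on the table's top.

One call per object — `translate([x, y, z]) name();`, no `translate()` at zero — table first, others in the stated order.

table();
translate([618, -447, 0]) stool();
translate([1682, 211, 0]) stool();
translate([250, 514, 760]) open_box();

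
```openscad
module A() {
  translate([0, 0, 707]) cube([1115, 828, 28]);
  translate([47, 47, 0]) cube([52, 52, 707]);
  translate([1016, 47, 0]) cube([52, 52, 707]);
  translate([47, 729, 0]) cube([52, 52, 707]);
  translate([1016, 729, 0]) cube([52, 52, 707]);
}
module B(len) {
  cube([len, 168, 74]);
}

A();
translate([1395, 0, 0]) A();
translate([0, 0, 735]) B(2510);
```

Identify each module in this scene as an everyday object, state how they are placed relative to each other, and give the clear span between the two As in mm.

A is a table. B is a beam. A beam spans the tops of two tables. The clear span between the two tables is 280 mm.

Second table starts at x = 1395; first ends at x = 1115; clear span = 1395 − 1115 = 280 mm.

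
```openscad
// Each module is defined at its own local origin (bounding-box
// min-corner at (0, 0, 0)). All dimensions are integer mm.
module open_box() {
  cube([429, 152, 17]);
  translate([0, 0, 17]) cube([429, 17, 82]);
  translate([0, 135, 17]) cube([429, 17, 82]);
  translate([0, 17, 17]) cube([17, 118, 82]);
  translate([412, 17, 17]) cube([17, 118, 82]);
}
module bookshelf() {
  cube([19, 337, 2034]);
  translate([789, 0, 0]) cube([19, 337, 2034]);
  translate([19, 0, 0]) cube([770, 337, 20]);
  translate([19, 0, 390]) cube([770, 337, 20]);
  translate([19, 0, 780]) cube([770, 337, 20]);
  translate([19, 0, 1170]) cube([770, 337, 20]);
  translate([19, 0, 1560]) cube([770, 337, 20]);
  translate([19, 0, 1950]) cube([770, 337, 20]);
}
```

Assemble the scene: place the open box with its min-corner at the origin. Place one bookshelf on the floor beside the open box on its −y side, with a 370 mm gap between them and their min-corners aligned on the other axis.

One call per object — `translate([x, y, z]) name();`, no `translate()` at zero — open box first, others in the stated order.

open_box();
translate([0, -707, 0]) bookshelf();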